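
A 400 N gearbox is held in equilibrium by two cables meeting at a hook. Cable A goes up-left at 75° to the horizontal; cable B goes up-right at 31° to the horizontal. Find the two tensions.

ΣF_x = 0: −T_A·cos75° + T_B·cos31° = 0 → T_B = 0.301947·T_A.
ΣF_y = 0: T_A·sin75° + T_B·sin31° = 400.
Substitute: T_A·(0.965926 + 0.301947·0.515038) = 400 → T_A = 356.684 ≈ 356.7 N.
Then T_B = 0.301947 × 356.684 = 107.7 N.

T_A = 356.7 N, T_B = 107.7 N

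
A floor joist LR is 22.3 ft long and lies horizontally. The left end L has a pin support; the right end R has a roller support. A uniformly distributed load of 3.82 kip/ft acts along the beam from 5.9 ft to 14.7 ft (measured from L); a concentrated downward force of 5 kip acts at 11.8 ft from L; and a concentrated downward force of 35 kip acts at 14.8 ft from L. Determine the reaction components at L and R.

Resultant of the distributed load: 3.82 × 8.8 = 33.616 kip at 10.3 ft from L.
ΣM about L: R_y·22.3 − (3.82·8.8)·10.3 − 5·11.8 − 35·14.8 = 0 → R_y = 923.2448/22.3 = 41.4011 ≈ 41.40 kip.
ΣF_y = 0: L_y + 41.4011 − 3.82·8.8 − 5 − 35 = 0 → L_y = 32.21 kip.
ΣF_x = 0: no horizontal applied forces, so L_x = 0.

L_x = 0, L_y = 32.21 kip, R_y = 41.40 kip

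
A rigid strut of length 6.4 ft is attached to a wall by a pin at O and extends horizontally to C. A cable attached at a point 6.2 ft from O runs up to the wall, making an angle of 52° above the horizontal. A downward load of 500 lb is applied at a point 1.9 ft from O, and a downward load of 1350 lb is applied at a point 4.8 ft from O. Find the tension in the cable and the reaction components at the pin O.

T = 1521 lb, O_x = 936.3 lb, O_y = 651.6 lb

ΣM about O: T·sin52°·6.2 − 500·1.9 − 1350·4.8 = 0 → T = 7430/(6.2·0.788011) = 1520.77 ≈ 1521 lb.
ΣF_x = 0: O_x − T·cos52° = 0 → O_x = 1520.77 × 0.615661 = 936.3 lb.
ΣF_y = 0: O_y + T·sin52° − 500 − 1350 = 0 → O_y = 1850 − 1520.77 × 0.788011 = 651.6 lb.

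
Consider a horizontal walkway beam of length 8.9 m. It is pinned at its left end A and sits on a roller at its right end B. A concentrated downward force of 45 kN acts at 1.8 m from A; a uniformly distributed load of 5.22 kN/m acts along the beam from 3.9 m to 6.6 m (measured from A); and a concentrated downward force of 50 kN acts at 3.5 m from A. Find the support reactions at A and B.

A_x = 0, A_y = 72.02 kN, B_y = 37.08 kN

Resultant of the distributed load: 5.22 × 2.7 = 14.094 kN at 5.25 m from A.
ΣM about A: B_y·8.9 − 45·1.8 − (5.22·2.7)·5.25 − 50·3.5 = 0 → B_y = 329.9935/8.9 = 37.0779 ≈ 37.08 kN.
ΣF_y = 0: A_y + 37.0779 − 45 − 5.22·2.7 − 50 = 0 → A_y = 72.02 kN.
ΣF_x = 0: no horizontal applied forces, so A_x = 0.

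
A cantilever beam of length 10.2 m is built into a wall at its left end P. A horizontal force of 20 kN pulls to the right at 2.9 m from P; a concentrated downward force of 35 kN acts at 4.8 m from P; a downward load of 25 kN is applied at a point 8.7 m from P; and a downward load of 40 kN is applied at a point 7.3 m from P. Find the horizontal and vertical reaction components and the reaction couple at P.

P_x = -20.00 kN, P_y = 100.0 kN, M_P = 677.5 kN·m

ΣF_x = 0: P_x + 20 = 0 → P_x = -20.00 kN.
ΣF_y = 0: P_y − 35 − 25 − 40 = 0 → P_y = 100.0 kN.
ΣM about P: M_P − 35·4.8 − 25·8.7 − 40·7.3 = 0 → M_P = 677.5 kN·m.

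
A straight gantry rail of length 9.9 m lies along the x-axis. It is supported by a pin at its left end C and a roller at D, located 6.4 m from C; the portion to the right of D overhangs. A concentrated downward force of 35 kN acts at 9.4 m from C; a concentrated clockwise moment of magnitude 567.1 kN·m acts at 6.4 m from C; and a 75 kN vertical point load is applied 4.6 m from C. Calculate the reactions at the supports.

Taking moments about C: D_y·6.4 − 35·9.4 − 567.1 − 75·4.6 = 0 → D_y = 1241.1/6.4 = 193.922 ≈ 193.9 kN.
ΣF_y = 0: C_y + 193.922 − 35 − 75 = 0 → C_y = -83.92 kN.
ΣF_x = 0: no horizontal applied forces, so C_x = 0.

C_x = 0, C_y = -83.92 kN, D_y = 193.9 kN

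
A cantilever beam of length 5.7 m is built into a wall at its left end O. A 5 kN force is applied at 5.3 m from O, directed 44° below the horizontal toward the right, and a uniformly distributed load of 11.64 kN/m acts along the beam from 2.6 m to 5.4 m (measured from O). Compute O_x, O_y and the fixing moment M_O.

Resultant of the distributed load: 11.64 × 2.8 = 32.592 kN at 4 m from O.
ΣF_x = 0: O_x + 5·cos44° = 0 → O_x = -3.597 kN.
ΣF_y = 0: O_y − 5·sin44° − 11.64·2.8 = 0 → O_y = 36.07 kN.
ΣM about O: M_O − 5·sin44°·5.3 − (11.64·2.8)·4 = 0 → M_O = 148.8 kN·m.

O_x = -3.597 kN, O_y = 36.07 kN, M_O = 148.8 kN·m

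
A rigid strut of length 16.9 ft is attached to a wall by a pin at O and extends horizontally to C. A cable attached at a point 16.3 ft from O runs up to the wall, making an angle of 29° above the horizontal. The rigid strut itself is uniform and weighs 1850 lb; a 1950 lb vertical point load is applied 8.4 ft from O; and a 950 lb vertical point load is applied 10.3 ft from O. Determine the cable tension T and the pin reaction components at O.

ΣM about O: T·sin29°·16.3 − 1850·8.45 − 1950·8.4 − 950·10.3 = 0 → T = 41797.5/(16.3·0.48481) = 5289.21 ≈ 5289 lb.
ΣF_x = 0: O_x − T·cos29° = 0 → O_x = 5289.21 × 0.87462 = 4626 lb.
ΣF_y = 0: O_y + T·sin29° − 1850 − 1950 − 950 = 0 → O_y = 4750 − 5289.21 × 0.48481 = 2186 lb.

T = 5289 lb, O_x = 4626 lb, O_y = 2186 lb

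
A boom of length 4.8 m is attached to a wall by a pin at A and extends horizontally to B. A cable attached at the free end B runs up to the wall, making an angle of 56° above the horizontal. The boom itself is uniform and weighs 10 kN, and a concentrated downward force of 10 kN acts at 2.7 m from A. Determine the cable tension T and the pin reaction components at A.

ΣM about A: T·sin56°·4.8 − 10·2.4 − 10·2.7 = 0 → T = 51/(4.8·0.829038) = 12.8161 ≈ 12.82 kN.
ΣF_x = 0: A_x − T·cos56° = 0 → A_x = 12.8161 × 0.559193 = 7.167 kN.
ΣF_y = 0: A_y + T·sin56° − 10 − 10 = 0 → A_y = 20 − 12.8161 × 0.829038 = 9.375 kN.

T = 12.82 kN, A_x = 7.167 kN, A_y = 9.375 kN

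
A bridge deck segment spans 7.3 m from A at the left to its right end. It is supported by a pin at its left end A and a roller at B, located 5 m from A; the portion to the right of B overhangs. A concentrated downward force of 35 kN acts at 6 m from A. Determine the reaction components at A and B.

Taking moments about A: B_y·5 − 35·6 = 0 → B_y = 210/5 = 42.00 kN.
ΣF_y = 0: A_y + 42 − 35 = 0 → A_y = -7.000 kN.
ΣF_x = 0: no horizontal applied forces, so A_x = 0.

A_x = 0, A_y = -7.000 kN, B_y = 42.00 kN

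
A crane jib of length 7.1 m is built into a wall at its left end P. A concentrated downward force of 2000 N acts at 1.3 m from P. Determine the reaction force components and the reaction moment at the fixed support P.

P_x = 0, P_y = 2000 N, M_P = 2600 N·m

ΣF_x = 0: P_x = 0.
ΣF_y = 0: P_y − 2000 = 0 → P_y = 2000 N.
ΣM about P: M_P − 2000·1.3 = 0 → M_P = 2600 N·m.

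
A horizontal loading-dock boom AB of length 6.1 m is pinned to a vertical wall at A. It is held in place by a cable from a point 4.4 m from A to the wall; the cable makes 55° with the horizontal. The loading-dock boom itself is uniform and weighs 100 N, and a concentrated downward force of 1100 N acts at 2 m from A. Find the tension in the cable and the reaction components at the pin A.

ΣM about A: T·sin55°·4.4 − 100·3.05 − 1100·2 = 0 → T = 2505/(4.4·0.819152) = 695.009 ≈ 695.0 N.
ΣF_x = 0: A_x − T·cos55° = 0 → A_x = 695.009 × 0.573576 = 398.6 N.
ΣF_y = 0: A_y + T·sin55° − 100 − 1100 = 0 → A_y = 1200 − 695.009 × 0.819152 = 630.7 N.

T = 695.0 N, A_x = 398.6 N, A_y = 630.7 N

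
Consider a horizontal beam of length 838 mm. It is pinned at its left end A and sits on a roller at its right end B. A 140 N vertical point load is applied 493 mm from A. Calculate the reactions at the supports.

A_x = 0, A_y = 57.64 N, B_y = 82.36 N

ΣM about A: B_y·838 − 140·493 = 0 → B_y = 69020/838 = 82.3628 ≈ 82.36 N.
ΣF_y = 0: A_y + 82.3628 − 140 = 0 → A_y = 57.64 N.
ΣF_x = 0: no horizontal applied forces, so A_x = 0.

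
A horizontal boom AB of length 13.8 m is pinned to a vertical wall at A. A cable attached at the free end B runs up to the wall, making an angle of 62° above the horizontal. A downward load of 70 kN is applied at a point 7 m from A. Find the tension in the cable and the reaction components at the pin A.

ΣM about A: T·sin62°·13.8 − 70·7 = 0 → T = 490/(13.8·0.882948) = 40.2144 ≈ 40.21 kN.
ΣF_x = 0: A_x − T·cos62° = 0 → A_x = 40.2144 × 0.469472 = 18.88 kN.
ΣF_y = 0: A_y + T·sin62° − 70 = 0 → A_y = 70 − 40.2144 × 0.882948 = 34.49 kN.

T = 40.21 kN, A_x = 18.88 kN, A_y = 34.49 kN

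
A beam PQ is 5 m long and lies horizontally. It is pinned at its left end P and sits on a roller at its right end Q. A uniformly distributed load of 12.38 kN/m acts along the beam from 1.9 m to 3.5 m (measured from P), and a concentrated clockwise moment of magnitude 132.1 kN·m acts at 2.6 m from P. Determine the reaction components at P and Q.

Resultant of the distributed load: 12.38 × 1.6 = 19.808 kN at 2.7 m from P.
Taking moments about P: Q_y·5 − (12.38·1.6)·2.7 − 132.1 = 0 → Q_y = 185.5816/5 = 37.1163 ≈ 37.12 kN.
ΣF_y = 0: P_y + 37.1163 − 12.38·1.6 = 0 → P_y = -17.31 kN.
ΣF_x = 0: no horizontal applied forces, so P_x = 0.

P_x = 0, P_y = -17.31 kN, Q_y = 37.12 kN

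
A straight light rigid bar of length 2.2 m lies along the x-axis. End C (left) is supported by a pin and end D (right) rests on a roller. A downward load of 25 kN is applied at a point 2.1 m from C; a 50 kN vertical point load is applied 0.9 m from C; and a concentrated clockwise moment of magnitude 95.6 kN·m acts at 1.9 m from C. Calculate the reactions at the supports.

Moments about C: D_y·2.2 − 25·2.1 − 50·0.9 − 95.6 = 0 → D_y = 193.1/2.2 = 87.7727 ≈ 87.77 kN.
ΣF_y = 0: C_y + 87.7727 − 25 − 50 = 0 → C_y = -12.77 kN.
ΣF_x = 0: no horizontal applied forces, so C_x = 0.

C_x = 0, C_y = -12.77 kN, D_y = 87.77 kN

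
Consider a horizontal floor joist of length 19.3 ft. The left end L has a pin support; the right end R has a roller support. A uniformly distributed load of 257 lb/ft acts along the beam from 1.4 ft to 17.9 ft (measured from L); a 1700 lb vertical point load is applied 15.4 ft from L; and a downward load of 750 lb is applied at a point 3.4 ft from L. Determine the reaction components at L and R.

Resultant of the distributed load: 257 × 16.5 = 4240.5 lb at 9.65 ft from L.
ΣM about L: R_y·19.3 − (257·16.5)·9.65 − 1700·15.4 − 750·3.4 = 0 → R_y = 69650.825/19.3 = 3608.85 ≈ 3609 lb.
ΣF_y = 0: L_y + 3608.85 − 257·16.5 − 1700 − 750 = 0 → L_y = 3082 lb.
ΣF_x = 0: no horizontal applied forces, so L_x = 0.

L_x = 0, L_y = 3082 lb, R_y = 3609 lb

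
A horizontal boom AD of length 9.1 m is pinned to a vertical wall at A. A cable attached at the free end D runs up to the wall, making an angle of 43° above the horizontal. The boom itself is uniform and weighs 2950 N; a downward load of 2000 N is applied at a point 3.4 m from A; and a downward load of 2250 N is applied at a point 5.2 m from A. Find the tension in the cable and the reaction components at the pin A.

ΣM about A: T·sin43°·9.1 − 2950·4.55 − 2000·3.4 − 2250·5.2 = 0 → T = 31922.5/(9.1·0.681998) = 5143.66 ≈ 5144 N.
ΣF_x = 0: A_x − T·cos43° = 0 → A_x = 5143.66 × 0.731354 = 3762 N.
ΣF_y = 0: A_y + T·sin43° − 2950 − 2000 − 2250 = 0 → A_y = 7200 − 5143.66 × 0.681998 = 3692 N.

T = 5144 N, A_x = 3762 N, A_y = 3692 N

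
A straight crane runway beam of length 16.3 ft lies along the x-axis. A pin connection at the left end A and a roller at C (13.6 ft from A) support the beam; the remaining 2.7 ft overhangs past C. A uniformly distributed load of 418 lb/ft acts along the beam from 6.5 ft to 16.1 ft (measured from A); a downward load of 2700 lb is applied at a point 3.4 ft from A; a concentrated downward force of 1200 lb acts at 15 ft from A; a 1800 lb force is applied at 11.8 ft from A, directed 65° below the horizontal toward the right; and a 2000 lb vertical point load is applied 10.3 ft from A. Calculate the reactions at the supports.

Resultant of the distributed load: 418 × 9.6 = 4012.8 lb at 11.3 ft from A.
Taking moments about A: C_y·13.6 − (418·9.6)·11.3 − 2700·3.4 − 1200·15 − 1800·sin65°·11.8 − 2000·10.3 = 0 → C_y = 112375/13.6 = 8262.87 ≈ 8263 lb.
ΣF_y = 0: A_y + 8262.87 − 418·9.6 − 2700 − 1200 − 1800·sin65° − 2000 = 0 → A_y = 3281 lb.
ΣF_x = 0: A_x + 1800·cos65° = 0 → A_x = -760.7 lb.

A_x = -760.7 lb, A_y = 3281 lb, C_y = 8263 lb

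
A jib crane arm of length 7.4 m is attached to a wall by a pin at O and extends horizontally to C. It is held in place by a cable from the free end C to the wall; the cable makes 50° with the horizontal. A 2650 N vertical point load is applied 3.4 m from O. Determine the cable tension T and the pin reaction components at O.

ΣM about O: T·sin50°·7.4 − 2650·3.4 = 0 → T = 9010/(7.4·0.766044) = 1589.42 ≈ 1589 N.
ΣF_x = 0: O_x − T·cos50° = 0 → O_x = 1589.42 × 0.642788 = 1022 N.
ΣF_y = 0: O_y + T·sin50° − 2650 = 0 → O_y = 2650 − 1589.42 × 0.766044 = 1432 N.

T = 1589 N, O_x = 1022 N, O_y = 1432 N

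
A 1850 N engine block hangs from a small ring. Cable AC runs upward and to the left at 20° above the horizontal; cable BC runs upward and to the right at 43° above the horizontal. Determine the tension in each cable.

ΣF_x = 0: −T_AC·cos20° + T_BC·cos43° = 0 → T_BC = 1.28487·T_AC.
ΣF_y = 0: T_AC·sin20° + T_BC·sin43° = 1850.
Substitute: T_AC·(0.34202 + 1.28487·0.681998) = 1850 → T_AC = 1518.51 ≈ 1519 N.
Then T_BC = 1.28487 × 1518.51 = 1951 N.

T_AC = 1519 N, T_BC = 1951 N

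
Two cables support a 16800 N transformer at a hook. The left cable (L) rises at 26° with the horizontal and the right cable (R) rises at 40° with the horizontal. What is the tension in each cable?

T_L = 14090 N, T_R = 16530 N

ΣF_x = 0: −T_L·cos26° + T_R·cos40° = 0 → T_R = 1.17329·T_L.
ΣF_y = 0: T_L·sin26° + T_R·sin40° = 16800.
Substitute: T_L·(0.438371 + 1.17329·0.642788) = 16800 → T_L = 14087.5 ≈ 14090 N.
Then T_R = 1.17329 × 14087.5 = 16530 N.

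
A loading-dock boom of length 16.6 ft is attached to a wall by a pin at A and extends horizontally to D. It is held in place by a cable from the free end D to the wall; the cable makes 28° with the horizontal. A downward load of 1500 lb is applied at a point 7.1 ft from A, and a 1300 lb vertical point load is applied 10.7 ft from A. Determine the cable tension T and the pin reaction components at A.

T = 3151 lb, A_x = 2783 lb, A_y = 1320 lb

ΣM about A: T·sin28°·16.6 − 1500·7.1 − 1300·10.7 = 0 → T = 24560/(16.6·0.469472) = 3151.45 ≈ 3151 lb.
ΣF_x = 0: A_x − T·cos28° = 0 → A_x = 3151.45 × 0.882948 = 2783 lb.
ΣF_y = 0: A_y + T·sin28° − 1500 − 1300 = 0 → A_y = 2800 − 3151.45 × 0.469472 = 1320 lb.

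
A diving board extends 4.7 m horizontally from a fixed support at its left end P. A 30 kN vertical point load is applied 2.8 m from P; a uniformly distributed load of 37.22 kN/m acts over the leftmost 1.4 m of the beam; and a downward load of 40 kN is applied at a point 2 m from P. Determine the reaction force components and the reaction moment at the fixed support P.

P_x = 0, P_y = 122.1 kN, M_P = 200.5 kN·m

Resultant of the distributed load: 37.22 × 1.4 = 52.108 kN at 0.7 m from P.
ΣF_x = 0: P_x = 0.
ΣF_y = 0: P_y − 30 − 37.22·1.4 − 40 = 0 → P_y = 122.1 kN.
ΣM about P: M_P − 30·2.8 − (37.22·1.4)·0.7 − 40·2 = 0 → M_P = 200.5 kN·m.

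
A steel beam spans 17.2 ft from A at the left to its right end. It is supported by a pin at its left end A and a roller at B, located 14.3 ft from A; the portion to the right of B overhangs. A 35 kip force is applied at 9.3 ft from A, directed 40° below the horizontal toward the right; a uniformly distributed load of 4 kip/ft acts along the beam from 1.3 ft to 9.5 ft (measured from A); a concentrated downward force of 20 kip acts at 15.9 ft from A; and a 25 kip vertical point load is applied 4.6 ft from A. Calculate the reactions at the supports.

A_x = -26.81 kip, A_y = 43.00 kip, B_y = 57.30 kip

Resultant of the distributed load: 4 × 8.2 = 32.8 kip at 5.4 ft from A.
Moments about A: B_y·14.3 − 35·sin40°·9.3 − (4·8.2)·5.4 − 20·15.9 − 25·4.6 = 0 → B_y = 819.347/14.3 = 57.297 ≈ 57.30 kip.
ΣF_y = 0: A_y + 57.297 − 35·sin40° − 4·8.2 − 20 − 25 = 0 → A_y = 43.00 kip.
ΣF_x = 0: A_x + 35·cos40° = 0 → A_x = -26.81 kip.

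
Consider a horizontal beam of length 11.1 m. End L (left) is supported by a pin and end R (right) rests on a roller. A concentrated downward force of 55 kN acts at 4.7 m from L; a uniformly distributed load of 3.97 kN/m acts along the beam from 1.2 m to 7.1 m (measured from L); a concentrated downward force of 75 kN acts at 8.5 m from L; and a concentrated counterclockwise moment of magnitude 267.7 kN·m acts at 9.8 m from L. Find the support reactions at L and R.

Resultant of the distributed load: 3.97 × 5.9 = 23.423 kN at 4.15 m from L.
Moments about L: R_y·11.1 − 55·4.7 − (3.97·5.9)·4.15 − 75·8.5 + 267.7 = 0 → R_y = 725.50545/11.1 = 65.3609 ≈ 65.36 kN.
ΣF_y = 0: L_y + 65.3609 − 55 − 3.97·5.9 − 75 = 0 → L_y = 88.06 kN.
ΣF_x = 0: no horizontal applied forces, so L_x = 0.

L_x = 0, L_y = 88.06 kN, R_y = 65.36 kN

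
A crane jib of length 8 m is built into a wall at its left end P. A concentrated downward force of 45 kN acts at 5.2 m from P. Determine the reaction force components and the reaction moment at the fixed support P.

ΣF_x = 0: P_x = 0.
ΣF_y = 0: P_y − 45 = 0 → P_y = 45.00 kN.
ΣM about P: M_P − 45·5.2 = 0 → M_P = 234.0 kN·m.

P_x = 0, P_y = 45.00 kN, M_P = 234.0 kN·m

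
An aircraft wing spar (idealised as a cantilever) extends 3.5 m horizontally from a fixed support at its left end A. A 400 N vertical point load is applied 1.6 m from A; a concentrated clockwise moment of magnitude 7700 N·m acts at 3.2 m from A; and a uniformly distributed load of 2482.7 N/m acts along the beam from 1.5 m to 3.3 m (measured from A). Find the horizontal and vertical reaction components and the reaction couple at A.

A_x = 0, A_y = 4869 N, M_A = 19070 N·m

Resultant of the distributed load: 2482.7 × 1.8 = 4468.86 N at 2.4 m from A.
ΣF_x = 0: A_x = 0.
ΣF_y = 0: A_y − 400 − 2482.7·1.8 = 0 → A_y = 4869 N.
ΣM about A: M_A − 400·1.6 − 7700 − (2482.7·1.8)·2.4 = 0 → M_A = 19070 N·m.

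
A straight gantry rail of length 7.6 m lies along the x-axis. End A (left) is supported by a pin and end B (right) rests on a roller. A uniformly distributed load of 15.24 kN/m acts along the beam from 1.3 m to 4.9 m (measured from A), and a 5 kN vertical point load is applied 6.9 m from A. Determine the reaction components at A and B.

A_x = 0, A_y = 32.95 kN, B_y = 26.92 kN

Resultant of the distributed load: 15.24 × 3.6 = 54.864 kN at 3.1 m from A.
Moments about A: B_y·7.6 − (15.24·3.6)·3.1 − 5·6.9 = 0 → B_y = 204.5784/7.6 = 26.9182 ≈ 26.92 kN.
ΣF_y = 0: A_y + 26.9182 − 15.24·3.6 − 5 = 0 → A_y = 32.95 kN.
ΣF_x = 0: no horizontal applied forces, so A_x = 0.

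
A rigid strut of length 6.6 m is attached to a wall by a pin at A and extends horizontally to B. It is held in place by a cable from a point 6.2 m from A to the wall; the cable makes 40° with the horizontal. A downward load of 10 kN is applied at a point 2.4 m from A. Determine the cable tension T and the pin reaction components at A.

ΣM about A: T·sin40°·6.2 − 10·2.4 = 0 → T = 24/(6.2·0.642788) = 6.02215 ≈ 6.022 kN.
ΣF_x = 0: A_x − T·cos40° = 0 → A_x = 6.02215 × 0.766044 = 4.613 kN.
ΣF_y = 0: A_y + T·sin40° − 10 = 0 → A_y = 10 − 6.02215 × 0.642788 = 6.129 kN.

T = 6.022 kN, A_x = 4.613 kN, A_y = 6.129 kN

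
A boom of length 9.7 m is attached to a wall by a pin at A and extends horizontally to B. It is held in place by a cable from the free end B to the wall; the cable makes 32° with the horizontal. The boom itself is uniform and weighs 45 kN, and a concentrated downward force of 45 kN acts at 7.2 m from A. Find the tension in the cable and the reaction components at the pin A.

ΣM about A: T·sin32°·9.7 − 45·4.85 − 45·7.2 = 0 → T = 542.25/(9.7·0.529919) = 105.492 ≈ 105.5 kN.
ΣF_x = 0: A_x − T·cos32° = 0 → A_x = 105.492 × 0.848048 = 89.46 kN.
ΣF_y = 0: A_y + T·sin32° − 45 − 45 = 0 → A_y = 90 − 105.492 × 0.529919 = 34.10 kN.

T = 105.5 kN, A_x = 89.46 kN, A_y = 34.10 kN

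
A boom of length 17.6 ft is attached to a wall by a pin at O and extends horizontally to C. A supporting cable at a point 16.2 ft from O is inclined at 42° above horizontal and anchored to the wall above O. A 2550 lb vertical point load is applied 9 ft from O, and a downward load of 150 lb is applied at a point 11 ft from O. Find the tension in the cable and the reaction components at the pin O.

ΣM about O: T·sin42°·16.2 − 2550·9 − 150·11 = 0 → T = 24600/(16.2·0.669131) = 2269.39 ≈ 2269 lb.
ΣF_x = 0: O_x − T·cos42° = 0 → O_x = 2269.39 × 0.743145 = 1686 lb.
ΣF_y = 0: O_y + T·sin42° − 2550 − 150 = 0 → O_y = 2700 − 2269.39 × 0.669131 = 1181 lb.

T = 2269 lb, O_x = 1686 lb, O_y = 1181 lb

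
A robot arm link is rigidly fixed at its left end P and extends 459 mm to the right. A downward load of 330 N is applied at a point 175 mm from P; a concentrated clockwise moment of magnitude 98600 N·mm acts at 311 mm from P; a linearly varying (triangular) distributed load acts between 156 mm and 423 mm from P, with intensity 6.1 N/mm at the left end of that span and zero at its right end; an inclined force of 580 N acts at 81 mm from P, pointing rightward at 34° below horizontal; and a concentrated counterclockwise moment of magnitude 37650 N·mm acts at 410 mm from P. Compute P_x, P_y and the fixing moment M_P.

P_x = -480.8 N, P_y = 1469 N, M_P = 344500 N·mm

Resultant of the triangular load: ½ × 6.1 × 267 = 814.35 N, acting at 245 mm from P (one-third of the span from the peak).
ΣF_x = 0: P_x + 580·cos34° = 0 → P_x = -480.8 N.
ΣF_y = 0: P_y − 330 − ½·6.1·267 − 580·sin34° = 0 → P_y = 1469 N.
ΣM about P: M_P − 330·175 − 98600 − (½·6.1·267)·245 − 580·sin34°·81 + 37650 = 0 → M_P = 344500 N·mm.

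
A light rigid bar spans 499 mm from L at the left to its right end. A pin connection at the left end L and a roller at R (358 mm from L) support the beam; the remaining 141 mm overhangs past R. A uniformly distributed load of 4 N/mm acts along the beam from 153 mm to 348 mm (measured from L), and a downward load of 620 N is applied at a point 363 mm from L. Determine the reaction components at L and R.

L_x = 0, L_y = 225.6 N, R_y = 1174 N

Resultant of the distributed load: 4 × 195 = 780 N at 250.5 mm from L.
ΣM about L: R_y·358 − (4·195)·250.5 − 620·363 = 0 → R_y = 420450/358 = 1174.44 ≈ 1174 N.
ΣF_y = 0: L_y + 1174.44 − 4·195 − 620 = 0 → L_y = 225.6 N.
ΣF_x = 0: no horizontal applied forces, so L_x = 0.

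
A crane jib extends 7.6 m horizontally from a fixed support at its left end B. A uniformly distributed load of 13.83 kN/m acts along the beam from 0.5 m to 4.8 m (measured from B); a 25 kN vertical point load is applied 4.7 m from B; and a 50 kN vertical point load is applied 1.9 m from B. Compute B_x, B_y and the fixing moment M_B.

Resultant of the distributed load: 13.83 × 4.3 = 59.469 kN at 2.65 m from B.
ΣF_x = 0: B_x = 0.
ΣF_y = 0: B_y − 13.83·4.3 − 25 − 50 = 0 → B_y = 134.5 kN.
ΣM about B: M_B − (13.83·4.3)·2.65 − 25·4.7 − 50·1.9 = 0 → M_B = 370.1 kN·m.

B_x = 0, B_y = 134.5 kN, M_B = 370.1 kN·m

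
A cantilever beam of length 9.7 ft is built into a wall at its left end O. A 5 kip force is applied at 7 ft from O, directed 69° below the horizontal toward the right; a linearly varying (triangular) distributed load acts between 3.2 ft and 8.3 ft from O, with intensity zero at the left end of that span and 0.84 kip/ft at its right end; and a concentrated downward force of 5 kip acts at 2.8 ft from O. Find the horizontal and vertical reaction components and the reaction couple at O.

Resultant of the triangular load: ½ × 0.84 × 5.1 = 2.142 kip, acting at 6.6 ft from O (one-third of the span from the peak).
ΣF_x = 0: O_x + 5·cos69° = 0 → O_x = -1.792 kip.
ΣF_y = 0: O_y − 5·sin69° − ½·0.84·5.1 − 5 = 0 → O_y = 11.81 kip.
ΣM about O: M_O − 5·sin69°·7 − (½·0.84·5.1)·6.6 − 5·2.8 = 0 → M_O = 60.81 kip·ft.

O_x = -1.792 kip, O_y = 11.81 kip, M_O = 60.81 kip·ft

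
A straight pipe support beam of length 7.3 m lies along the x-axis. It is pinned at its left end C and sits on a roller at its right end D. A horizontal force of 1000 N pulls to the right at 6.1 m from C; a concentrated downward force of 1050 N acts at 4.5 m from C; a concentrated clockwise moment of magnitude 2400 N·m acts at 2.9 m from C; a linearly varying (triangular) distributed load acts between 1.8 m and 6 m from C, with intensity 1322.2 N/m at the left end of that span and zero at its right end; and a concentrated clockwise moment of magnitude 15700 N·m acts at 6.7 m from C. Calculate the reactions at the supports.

C_x = -1000 N, C_y = -517.2 N, D_y = 4344 N

Resultant of the triangular load: ½ × 1322.2 × 4.2 = 2776.62 N, acting at 3.2 m from C (one-third of the span from the peak).
ΣM about C: D_y·7.3 − 1050·4.5 − 2400 − (½·1322.2·4.2)·3.2 − 15700 = 0 → D_y = 31710.184/7.3 = 4343.86 ≈ 4344 N.
ΣF_y = 0: C_y + 4343.86 − 1050 − ½·1322.2·4.2 = 0 → C_y = -517.2 N.
ΣF_x = 0: C_x + 1000 = 0 → C_x = -1000 N.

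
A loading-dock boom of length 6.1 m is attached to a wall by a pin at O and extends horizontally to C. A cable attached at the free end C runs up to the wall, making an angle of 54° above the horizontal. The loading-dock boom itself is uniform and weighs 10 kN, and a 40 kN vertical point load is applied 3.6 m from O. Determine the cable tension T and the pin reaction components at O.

T = 35.36 kN, O_x = 20.78 kN, O_y = 21.39 kN

ΣM about O: T·sin54°·6.1 − 10·3.05 − 40·3.6 = 0 → T = 174.5/(6.1·0.809017) = 35.3596 ≈ 35.36 kN.
ΣF_x = 0: O_x − T·cos54° = 0 → O_x = 35.3596 × 0.587785 = 20.78 kN.
ΣF_y = 0: O_y + T·sin54° − 10 − 40 = 0 → O_y = 50 − 35.3596 × 0.809017 = 21.39 kN.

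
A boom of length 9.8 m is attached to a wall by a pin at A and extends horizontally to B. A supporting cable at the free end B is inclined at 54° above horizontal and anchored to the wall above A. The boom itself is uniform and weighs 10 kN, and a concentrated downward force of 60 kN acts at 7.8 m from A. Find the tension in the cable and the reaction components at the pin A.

ΣM about A: T·sin54°·9.8 − 10·4.9 − 60·7.8 = 0 → T = 517/(9.8·0.809017) = 65.2089 ≈ 65.21 kN.
ΣF_x = 0: A_x − T·cos54° = 0 → A_x = 65.2089 × 0.587785 = 38.33 kN.
ΣF_y = 0: A_y + T·sin54° − 10 − 60 = 0 → A_y = 70 − 65.2089 × 0.809017 = 17.24 kN.

T = 65.21 kN, A_x = 38.33 kN, A_y = 17.24 kN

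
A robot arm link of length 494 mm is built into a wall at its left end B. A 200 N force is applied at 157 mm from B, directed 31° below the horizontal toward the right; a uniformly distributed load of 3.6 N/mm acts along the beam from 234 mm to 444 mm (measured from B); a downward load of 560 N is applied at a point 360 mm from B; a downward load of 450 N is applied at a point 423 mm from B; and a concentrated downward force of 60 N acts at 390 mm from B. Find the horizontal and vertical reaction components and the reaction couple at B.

Resultant of the distributed load: 3.6 × 210 = 756 N at 339 mm from B.
ΣF_x = 0: B_x + 200·cos31° = 0 → B_x = -171.4 N.
ΣF_y = 0: B_y − 200·sin31° − 3.6·210 − 560 − 450 − 60 = 0 → B_y = 1929 N.
ΣM about B: M_B − 200·sin31°·157 − (3.6·210)·339 − 560·360 − 450·423 − 60·390 = 0 → M_B = 687800 N·mm.

B_x = -171.4 N, B_y = 1929 N, M_B = 687800 N·mm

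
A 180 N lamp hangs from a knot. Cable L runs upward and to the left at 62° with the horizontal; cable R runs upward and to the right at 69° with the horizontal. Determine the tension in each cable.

ΣF_x = 0: −T_L·cos62° + T_R·cos69° = 0 → T_R = 1.31003·T_L.
ΣF_y = 0: T_L·sin62° + T_R·sin69° = 180.
Substitute: T_L·(0.882948 + 1.31003·0.93358) = 180 → T_L = 85.4715 ≈ 85.47 N.
Then T_R = 1.31003 × 85.4715 = 112.0 N.

T_L = 85.47 N, T_R = 112.0 N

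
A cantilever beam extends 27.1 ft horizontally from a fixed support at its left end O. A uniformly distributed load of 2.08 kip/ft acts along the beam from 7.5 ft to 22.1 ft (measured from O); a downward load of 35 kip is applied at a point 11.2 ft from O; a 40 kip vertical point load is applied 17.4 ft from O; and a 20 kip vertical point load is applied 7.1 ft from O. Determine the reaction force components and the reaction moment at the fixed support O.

O_x = 0, O_y = 125.4 kip, M_O = 1679 kip·ft

Resultant of the distributed load: 2.08 × 14.6 = 30.368 kip at 14.8 ft from O.
ΣF_x = 0: O_x = 0.
ΣF_y = 0: O_y − 2.08·14.6 − 35 − 40 − 20 = 0 → O_y = 125.4 kip.
ΣM about O: M_O − (2.08·14.6)·14.8 − 35·11.2 − 40·17.4 − 20·7.1 = 0 → M_O = 1679 kip·ft.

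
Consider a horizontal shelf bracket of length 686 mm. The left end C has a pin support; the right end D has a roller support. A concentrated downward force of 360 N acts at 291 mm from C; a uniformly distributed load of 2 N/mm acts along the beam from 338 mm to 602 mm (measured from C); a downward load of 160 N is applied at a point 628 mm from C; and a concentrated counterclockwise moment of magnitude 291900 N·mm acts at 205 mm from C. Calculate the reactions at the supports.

C_x = 0, C_y = 812.6 N, D_y = 235.4 N

Resultant of the distributed load: 2 × 264 = 528 N at 470 mm from C.
Moments about C: D_y·686 − 360·291 − (2·264)·470 − 160·628 + 291900 = 0 → D_y = 161500/686 = 235.423 ≈ 235.4 N.
ΣF_y = 0: C_y + 235.423 − 360 − 2·264 − 160 = 0 → C_y = 812.6 N.
ΣF_x = 0: no horizontal applied forces, so C_x = 0.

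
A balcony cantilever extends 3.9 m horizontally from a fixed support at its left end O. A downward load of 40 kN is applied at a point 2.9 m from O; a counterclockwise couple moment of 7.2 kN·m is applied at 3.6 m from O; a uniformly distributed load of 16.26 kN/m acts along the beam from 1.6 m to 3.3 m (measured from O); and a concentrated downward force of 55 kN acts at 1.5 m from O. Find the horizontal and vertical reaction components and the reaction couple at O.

O_x = 0, O_y = 122.6 kN, M_O = 259.0 kN·m

Resultant of the distributed load: 16.26 × 1.7 = 27.642 kN at 2.45 m from O.
ΣF_x = 0: O_x = 0.
ΣF_y = 0: O_y − 40 − 16.26·1.7 − 55 = 0 → O_y = 122.6 kN.
ΣM about O: M_O − 40·2.9 + 7.2 − (16.26·1.7)·2.45 − 55·1.5 = 0 → M_O = 259.0 kN·m.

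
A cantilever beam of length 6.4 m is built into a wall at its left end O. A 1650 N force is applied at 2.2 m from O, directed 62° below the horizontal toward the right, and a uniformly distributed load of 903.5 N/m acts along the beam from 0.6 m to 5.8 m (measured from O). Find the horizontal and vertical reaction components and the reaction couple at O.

O_x = -774.6 N, O_y = 6155 N, M_O = 18240 N·m

Resultant of the distributed load: 903.5 × 5.2 = 4698.2 N at 3.2 m from O.
ΣF_x = 0: O_x + 1650·cos62° = 0 → O_x = -774.6 N.
ΣF_y = 0: O_y − 1650·sin62° − 903.5·5.2 = 0 → O_y = 6155 N.
ΣM about O: M_O − 1650·sin62°·2.2 − (903.5·5.2)·3.2 = 0 → M_O = 18240 N·m.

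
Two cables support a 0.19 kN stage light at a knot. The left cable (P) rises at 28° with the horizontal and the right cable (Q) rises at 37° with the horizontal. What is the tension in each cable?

ΣF_x = 0: −T_P·cos28° + T_Q·cos37° = 0 → T_Q = 1.10557·T_P.
ΣF_y = 0: T_P·sin28° + T_Q·sin37° = 0.19.
Substitute: T_P·(0.469472 + 1.10557·0.601815) = 0.19 → T_P = 0.167427 ≈ 0.1674 kN.
Then T_Q = 1.10557 × 0.167427 = 0.1851 kN.

T_P = 0.1674 kN, T_Q = 0.1851 kN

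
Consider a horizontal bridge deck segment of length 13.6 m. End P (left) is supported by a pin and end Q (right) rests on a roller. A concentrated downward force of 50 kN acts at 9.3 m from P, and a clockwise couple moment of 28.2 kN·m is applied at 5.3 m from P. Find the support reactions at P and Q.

ΣM about P: Q_y·13.6 − 50·9.3 − 28.2 = 0 → Q_y = 493.2/13.6 = 36.2647 ≈ 36.26 kN.
ΣF_y = 0: P_y + 36.2647 − 50 = 0 → P_y = 13.74 kN.
ΣF_x = 0: no horizontal applied forces, so P_x = 0.

P_x = 0, P_y = 13.74 kN, Q_y = 36.26 kN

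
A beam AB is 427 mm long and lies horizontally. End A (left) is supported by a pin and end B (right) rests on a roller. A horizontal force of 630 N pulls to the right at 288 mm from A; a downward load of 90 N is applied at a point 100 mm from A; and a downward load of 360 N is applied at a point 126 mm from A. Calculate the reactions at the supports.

A_x = -630.0 N, A_y = 322.7 N, B_y = 127.3 N

Taking moments about A: B_y·427 − 90·100 − 360·126 = 0 → B_y = 54360/427 = 127.307 ≈ 127.3 N.
ΣF_y = 0: A_y + 127.307 − 90 − 360 = 0 → A_y = 322.7 N.
ΣF_x = 0: A_x + 630 = 0 → A_x = -630.0 N.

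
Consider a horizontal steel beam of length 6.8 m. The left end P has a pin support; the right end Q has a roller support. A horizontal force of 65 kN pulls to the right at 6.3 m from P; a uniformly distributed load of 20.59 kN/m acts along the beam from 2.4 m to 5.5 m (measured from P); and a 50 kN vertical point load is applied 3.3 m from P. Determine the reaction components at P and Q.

Resultant of the distributed load: 20.59 × 3.1 = 63.829 kN at 3.95 m from P.
Taking moments about P: Q_y·6.8 − (20.59·3.1)·3.95 − 50·3.3 = 0 → Q_y = 417.12455/6.8 = 61.3418 ≈ 61.34 kN.
ΣF_y = 0: P_y + 61.3418 − 20.59·3.1 − 50 = 0 → P_y = 52.49 kN.
ΣF_x = 0: P_x + 65 = 0 → P_x = -65.00 kN.

P_x = -65.00 kN, P_y = 52.49 kN, Q_y = 61.34 kN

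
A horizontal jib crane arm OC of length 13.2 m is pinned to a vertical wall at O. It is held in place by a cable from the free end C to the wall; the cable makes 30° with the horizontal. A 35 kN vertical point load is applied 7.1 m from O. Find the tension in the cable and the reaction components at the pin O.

T = 37.65 kN, O_x = 32.61 kN, O_y = 16.17 kN

ΣM about O: T·sin30°·13.2 − 35·7.1 = 0 → T = 248.5/(13.2·0.5) = 37.6515 ≈ 37.65 kN.
ΣF_x = 0: O_x − T·cos30° = 0 → O_x = 37.6515 × 0.866025 = 32.61 kN.
ΣF_y = 0: O_y + T·sin30° − 35 = 0 → O_y = 35 − 37.6515 × 0.5 = 16.17 kN.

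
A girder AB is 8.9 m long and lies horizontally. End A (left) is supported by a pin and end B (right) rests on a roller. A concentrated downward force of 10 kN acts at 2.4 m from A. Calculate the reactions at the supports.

A_x = 0, A_y = 7.303 kN, B_y = 2.697 kN

Moments about A: B_y·8.9 − 10·2.4 = 0 → B_y = 24/8.9 = 2.69663 ≈ 2.697 kN.
ΣF_y = 0: A_y + 2.69663 − 10 = 0 → A_y = 7.303 kN.
ΣF_x = 0: no horizontal applied forces, so A_x = 0.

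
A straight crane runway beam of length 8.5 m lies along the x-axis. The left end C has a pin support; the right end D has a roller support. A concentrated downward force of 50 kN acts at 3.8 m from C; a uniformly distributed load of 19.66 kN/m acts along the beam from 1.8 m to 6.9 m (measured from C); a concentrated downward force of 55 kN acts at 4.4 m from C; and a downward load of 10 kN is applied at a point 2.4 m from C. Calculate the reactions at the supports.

C_x = 0, C_y = 110.3 kN, D_y = 105.0 kN

Resultant of the distributed load: 19.66 × 5.1 = 100.266 kN at 4.35 m from C.
Taking moments about C: D_y·8.5 − 50·3.8 − (19.66·5.1)·4.35 − 55·4.4 − 10·2.4 = 0 → D_y = 892.1571/8.5 = 104.96 ≈ 105.0 kN.
ΣF_y = 0: C_y + 104.96 − 50 − 19.66·5.1 − 55 − 10 = 0 → C_y = 110.3 kN.
ΣF_x = 0: no horizontal applied forces, so C_x = 0.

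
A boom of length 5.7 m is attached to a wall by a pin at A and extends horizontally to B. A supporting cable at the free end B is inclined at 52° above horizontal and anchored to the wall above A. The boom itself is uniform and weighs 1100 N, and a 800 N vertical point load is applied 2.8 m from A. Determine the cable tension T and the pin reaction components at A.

T = 1197 N, A_x = 736.7 N, A_y = 957.0 N

ΣM about A: T·sin52°·5.7 − 1100·2.85 − 800·2.8 = 0 → T = 5375/(5.7·0.788011) = 1196.66 ≈ 1197 N.
ΣF_x = 0: A_x − T·cos52° = 0 → A_x = 1196.66 × 0.615661 = 736.7 N.
ΣF_y = 0: A_y + T·sin52° − 1100 − 800 = 0 → A_y = 1900 − 1196.66 × 0.788011 = 957.0 N.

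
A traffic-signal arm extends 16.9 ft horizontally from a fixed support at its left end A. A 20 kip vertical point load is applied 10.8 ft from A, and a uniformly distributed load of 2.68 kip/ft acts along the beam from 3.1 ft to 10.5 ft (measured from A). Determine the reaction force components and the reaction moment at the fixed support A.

A_x = 0, A_y = 39.83 kip, M_A = 350.9 kip·ft

Resultant of the distributed load: 2.68 × 7.4 = 19.832 kip at 6.8 ft from A.
ΣF_x = 0: A_x = 0.
ΣF_y = 0: A_y − 20 − 2.68·7.4 = 0 → A_y = 39.83 kip.
ΣM about A: M_A − 20·10.8 − (2.68·7.4)·6.8 = 0 → M_A = 350.9 kip·ft.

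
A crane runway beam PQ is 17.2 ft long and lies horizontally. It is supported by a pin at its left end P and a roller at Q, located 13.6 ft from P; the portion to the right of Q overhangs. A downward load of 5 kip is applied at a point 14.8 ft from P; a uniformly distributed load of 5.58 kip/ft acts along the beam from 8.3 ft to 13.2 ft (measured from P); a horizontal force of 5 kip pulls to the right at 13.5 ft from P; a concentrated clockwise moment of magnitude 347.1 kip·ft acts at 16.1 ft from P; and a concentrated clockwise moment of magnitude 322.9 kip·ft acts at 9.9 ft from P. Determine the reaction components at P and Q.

P_x = -5.000 kip, P_y = -43.98 kip, Q_y = 76.32 kip

Resultant of the distributed load: 5.58 × 4.9 = 27.342 kip at 10.75 ft from P.
Taking moments about P: Q_y·13.6 − 5·14.8 − (5.58·4.9)·10.75 − 347.1 − 322.9 = 0 → Q_y = 1037.9265/13.6 = 76.3181 ≈ 76.32 kip.
ΣF_y = 0: P_y + 76.3181 − 5 − 5.58·4.9 = 0 → P_y = -43.98 kip.
ΣF_x = 0: P_x + 5 = 0 → P_x = -5.000 kip.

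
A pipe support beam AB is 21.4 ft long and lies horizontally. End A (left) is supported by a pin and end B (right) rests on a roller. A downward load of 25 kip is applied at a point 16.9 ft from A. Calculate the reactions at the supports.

A_x = 0, A_y = 5.257 kip, B_y = 19.74 kip

Moments about A: B_y·21.4 − 25·16.9 = 0 → B_y = 422.5/21.4 = 19.743 ≈ 19.74 kip.
ΣF_y = 0: A_y + 19.743 − 25 = 0 → A_y = 5.257 kip.
ΣF_x = 0: no horizontal applied forces, so A_x = 0.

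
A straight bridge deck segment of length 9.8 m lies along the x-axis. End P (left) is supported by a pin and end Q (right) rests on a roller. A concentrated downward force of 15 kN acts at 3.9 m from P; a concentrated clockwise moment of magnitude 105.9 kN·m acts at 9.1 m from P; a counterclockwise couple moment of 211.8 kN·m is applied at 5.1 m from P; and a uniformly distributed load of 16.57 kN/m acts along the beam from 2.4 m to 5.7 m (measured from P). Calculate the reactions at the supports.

Resultant of the distributed load: 16.57 × 3.3 = 54.681 kN at 4.05 m from P.
Taking moments about P: Q_y·9.8 − 15·3.9 − 105.9 + 211.8 − (16.57·3.3)·4.05 = 0 → Q_y = 174.05805/9.8 = 17.761 ≈ 17.76 kN.
ΣF_y = 0: P_y + 17.761 − 15 − 16.57·3.3 = 0 → P_y = 51.92 kN.
ΣF_x = 0: no horizontal applied forces, so P_x = 0.

P_x = 0, P_y = 51.92 kN, Q_y = 17.76 kN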